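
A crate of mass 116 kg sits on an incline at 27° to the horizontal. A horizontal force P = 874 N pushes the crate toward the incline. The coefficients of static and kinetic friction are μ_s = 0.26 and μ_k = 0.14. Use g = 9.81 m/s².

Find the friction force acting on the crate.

Normal direction: N = m g cos θ + P sin θ = 1411 N.
Parallel to the incline: P cos θ − m g sin θ = 778.7 − 516.6 = 262.1 N; the friction needed to balance this is 262.1 N acting down the slope.
Maximum static friction: μ_s N = 0.26 × 1411 = 366.8 N.
|f_req| = 262.1 ≤ 366.8 N → the crate is in equilibrium; friction equals the required value.

f ≈ 262 N (down the incline)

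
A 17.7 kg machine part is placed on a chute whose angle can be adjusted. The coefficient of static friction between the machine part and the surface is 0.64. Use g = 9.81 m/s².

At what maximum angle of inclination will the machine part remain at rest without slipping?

At the slip threshold, m g sin θ = μ_s · m g cos θ, so tan θ = μ_s.
θ_max = arctan(0.64) = 32.6°.

θ_max ≈ 32.6°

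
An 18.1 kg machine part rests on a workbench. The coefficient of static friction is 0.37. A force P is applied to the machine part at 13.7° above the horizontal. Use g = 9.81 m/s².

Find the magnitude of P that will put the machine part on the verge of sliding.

P ≈ 62 N

N = m g − P sin α (the pull lifts the machine part).
At impending slip, P cos α = μ_s N = μ_s (m g − P sin α).
Solving: P (cos α + μ_s sin α) = μ_s m g → P = 0.37×178/(cos 13.7° + 0.37 sin 13.7°) = 65.7/1.059 = 62 N.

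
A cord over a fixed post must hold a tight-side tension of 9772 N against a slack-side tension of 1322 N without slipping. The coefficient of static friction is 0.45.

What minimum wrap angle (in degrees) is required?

T₂/T₁ = e^{μβ} → β = ln(T₂/T₁)/μ.
β = ln(9772/1322)/0.45 = 2/0.45 = 4.445 rad.
In degrees: β = 4.445 × 180/π = 255°.

β_min ≈ 255°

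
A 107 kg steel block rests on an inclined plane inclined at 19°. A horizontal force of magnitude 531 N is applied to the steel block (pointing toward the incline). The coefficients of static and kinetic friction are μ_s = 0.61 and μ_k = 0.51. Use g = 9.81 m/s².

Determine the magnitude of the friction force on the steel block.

f ≈ 160 N (down the incline)

Resolve perpendicular to the incline: N = m g cos θ + P sin θ = 107×9.81×cos 19° + 531×sin 19° = 1165 N.
Along the incline, the net driving force (taking up-slope positive) is P cos θ − m g sin θ = 502.1 − 341.7 = 160.3 N, so equilibrium requires friction f = -160.3 N (down-slope).
Maximum static friction: μ_s N = 0.61 × 1165 = 710.9 N.
Since 160.3 N is within the 710.9 N limit, the steel block stays put and friction is exactly 160 N.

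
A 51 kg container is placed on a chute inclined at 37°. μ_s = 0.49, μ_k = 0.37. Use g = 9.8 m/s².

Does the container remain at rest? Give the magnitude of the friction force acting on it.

f ≈ 148 N

N = m g cos θ = 399 N.
Down-slope weight component: m g sin θ = 301 N.
μ_s N = 196 N.
301 > 196 N, so it slides; kinetic friction f = μ_k N = 0.37×399 = 148 N.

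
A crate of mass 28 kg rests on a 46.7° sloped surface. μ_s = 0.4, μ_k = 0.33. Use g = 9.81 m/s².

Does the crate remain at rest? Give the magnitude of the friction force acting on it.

f ≈ 62.2 N

N = m g cos θ = 188 N.
Down-slope weight component: m g sin θ = 200 N.
μ_s N = 75.4 N.
200 > 75.4 N, so it slides; kinetic friction f = μ_k N = 0.33×188 = 62.2 N.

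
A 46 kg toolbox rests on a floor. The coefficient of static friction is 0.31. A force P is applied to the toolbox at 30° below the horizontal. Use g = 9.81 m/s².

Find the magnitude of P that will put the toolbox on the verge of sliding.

P ≈ 197 N

N = m g + P sin α (the push presses the toolbox into the floor).
At impending slip, P cos α = μ_s N = μ_s (m g + P sin α).
Solving: P (cos α − μ_s sin α) = μ_s m g → P = 0.31×451/(cos 30° − 0.31 sin 30°) = 140/0.711 = 197 N.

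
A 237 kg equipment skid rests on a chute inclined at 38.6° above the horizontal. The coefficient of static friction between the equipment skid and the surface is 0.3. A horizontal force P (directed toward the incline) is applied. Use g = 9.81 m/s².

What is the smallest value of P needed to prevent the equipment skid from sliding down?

P_min ≈ 935 N

The equipment skid tends to slide down (tan θ > μ_s), so at the point of impending slip friction acts up-slope at its limit: f = μ_s N.
Perpendicular to the incline: N = m g cos θ + P sin θ.
Along the incline: P cos θ + μ_s N = m g sin θ, i.e. P cos θ + μ_s (m g cos θ + P sin θ) = m g sin θ.
Solving, P (cos θ + μ_s sin θ) = m g (sin θ − μ_s cos θ), so P = 2320×0.3894/0.9687 = 935 N.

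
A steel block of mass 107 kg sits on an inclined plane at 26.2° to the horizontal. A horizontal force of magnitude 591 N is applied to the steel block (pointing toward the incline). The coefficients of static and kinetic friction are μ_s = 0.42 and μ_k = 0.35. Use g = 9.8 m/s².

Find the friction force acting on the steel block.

f ≈ 67.3 N (down the incline)

Resolve perpendicular to the incline: N = m g cos θ + P sin θ = 107×9.8×cos 26.2° + 591×sin 26.2° = 1202 N.
Along the incline, the net driving force (taking up-slope positive) is P cos θ − m g sin θ = 530.3 − 463 = 67.32 N, so equilibrium requires friction f = -67.32 N (down-slope).
Maximum static friction: μ_s N = 0.42 × 1202 = 504.8 N.
Since 67.32 N is within the 504.8 N limit, the steel block stays put and friction is exactly 67.3 N.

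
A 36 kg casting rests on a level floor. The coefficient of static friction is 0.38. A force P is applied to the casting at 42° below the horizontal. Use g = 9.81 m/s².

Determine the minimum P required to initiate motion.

N = m g + P sin α (the push presses the casting into the level floor).
At impending slip, P cos α = μ_s N = μ_s (m g + P sin α).
Solving: P (cos α − μ_s sin α) = μ_s m g → P = 0.38×353/(cos 42° − 0.38 sin 42°) = 134/0.4889 = 275 N.

P ≈ 275 N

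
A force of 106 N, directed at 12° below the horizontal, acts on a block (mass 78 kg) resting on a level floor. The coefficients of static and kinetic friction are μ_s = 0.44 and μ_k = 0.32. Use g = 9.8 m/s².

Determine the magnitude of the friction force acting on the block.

The vertical component of P adds to the normal force: N = m g + P sin α = 764.4 + 22.04 = 786.4 N.
The horizontal driving force is P cos α = 103.7 N, so equilibrium needs friction f = 103.7 N.
μ_s N = 0.44 × 786.4 = 346 N.
103.7 ≤ 346 N → static; friction equals the required 104 N.

f ≈ 104 N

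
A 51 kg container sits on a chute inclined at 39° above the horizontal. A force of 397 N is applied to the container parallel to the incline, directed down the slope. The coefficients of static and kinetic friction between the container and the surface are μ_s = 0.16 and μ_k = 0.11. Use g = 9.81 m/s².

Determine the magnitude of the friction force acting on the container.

f ≈ 42.8 N (up the incline)

Perpendicular to the surface, N = m g cos θ = 51·9.81·cos 39° = 388.8 N.
Parallel to the incline, ΣF = 0 gives f = m g sin θ + P = 314.9 + 397 = 711.9 N (up-slope positive).
Maximum static friction available: μ_s N = 0.16 × 388.8 = 62.21 N.
|711.9| exceeds 62.21 N, so the container slips down-slope; friction is kinetic, f = μ_k N = 0.11×388.8 = 42.8 N.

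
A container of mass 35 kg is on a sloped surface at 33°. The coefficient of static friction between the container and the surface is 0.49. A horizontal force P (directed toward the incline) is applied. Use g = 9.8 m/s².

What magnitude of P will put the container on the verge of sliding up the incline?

P ≈ 573 N

At impending motion up the slope, friction acts down-slope at its limit: f = μ_s N.
Perpendicular to the incline: N = m g cos θ + P sin θ.
Along the incline: P cos θ = m g sin θ + μ_s N = m g sin θ + μ_s (m g cos θ + P sin θ).
Solving, P (cos θ − μ_s sin θ) = m g (sin θ + μ_s cos θ), so P = 35×9.8×(sin 33° + 0.49 cos 33°)/(cos 33° − 0.49 sin 33°) = 343×0.9556/0.5718 = 573 N.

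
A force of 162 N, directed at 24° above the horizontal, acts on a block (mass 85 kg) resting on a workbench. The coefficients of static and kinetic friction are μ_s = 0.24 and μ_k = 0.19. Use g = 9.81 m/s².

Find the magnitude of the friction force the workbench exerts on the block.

f ≈ 148 N

The vertical component of P reduces the normal force: N = m g − P sin α = 833.9 − 65.89 = 768 N.
Horizontally, friction must balance P cos α = 148 N.
The static-friction limit is μ_s N = 184.3 N.
Since 148 N does not exceed the limit, the block stays at rest and f = 148 N.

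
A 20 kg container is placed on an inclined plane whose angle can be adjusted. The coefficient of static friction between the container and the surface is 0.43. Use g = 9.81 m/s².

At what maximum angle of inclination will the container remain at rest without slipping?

θ_max ≈ 23.3°

At the slip threshold, m g sin θ = μ_s · m g cos θ, so tan θ = μ_s.
θ_max = arctan(0.43) = 23.3°.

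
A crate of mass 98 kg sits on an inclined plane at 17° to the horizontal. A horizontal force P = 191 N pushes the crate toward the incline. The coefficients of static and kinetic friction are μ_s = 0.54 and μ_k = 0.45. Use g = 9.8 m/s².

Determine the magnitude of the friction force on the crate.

f ≈ 98.1 N (up the incline)

Resolve perpendicular to the incline: N = m g cos θ + P sin θ = 98×9.8×cos 17° + 191×sin 17° = 974.3 N.
Parallel to the incline: P cos θ − m g sin θ = 182.7 − 280.8 = -98.14 N; the friction needed to balance this is 98.14 N acting up the slope.
Maximum static friction: μ_s N = 0.54 × 974.3 = 526.1 N.
Since 98.14 N is within the 526.1 N limit, the crate stays put and friction is exactly 98.1 N.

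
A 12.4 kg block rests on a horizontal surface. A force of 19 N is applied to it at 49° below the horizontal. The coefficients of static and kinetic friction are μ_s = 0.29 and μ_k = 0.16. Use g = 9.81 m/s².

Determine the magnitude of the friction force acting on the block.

The vertical component of P adds to the normal force: N = m g + P sin α = 121.6 + 14.34 = 136 N.
The horizontal driving force is P cos α = 12.47 N, so equilibrium needs friction f = 12.47 N.
μ_s N = 0.29 × 136 = 39.44 N.
12.47 ≤ 39.44 N → static; friction equals the required 12.5 N.

f ≈ 12.5 N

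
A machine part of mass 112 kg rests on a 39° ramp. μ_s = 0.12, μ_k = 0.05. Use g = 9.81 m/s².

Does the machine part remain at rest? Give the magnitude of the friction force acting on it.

N = m g cos θ = 854 N.
Down-slope weight component: m g sin θ = 691 N.
μ_s N = 102 N.
691 > 102 N, so it slides; kinetic friction f = μ_k N = 0.05×854 = 42.7 N.

f ≈ 42.7 N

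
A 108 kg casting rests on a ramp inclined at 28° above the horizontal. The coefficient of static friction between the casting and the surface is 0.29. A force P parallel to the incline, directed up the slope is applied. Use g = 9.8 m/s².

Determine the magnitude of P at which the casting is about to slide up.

At impending motion up the slope, friction acts down-slope at its limit: f = μ_s N.
P is parallel to the surface, so N = m g cos θ = 935 N.
Along the incline: P = m g sin θ + μ_s N = 497 + 0.29×935 = 768 N.

P ≈ 768 N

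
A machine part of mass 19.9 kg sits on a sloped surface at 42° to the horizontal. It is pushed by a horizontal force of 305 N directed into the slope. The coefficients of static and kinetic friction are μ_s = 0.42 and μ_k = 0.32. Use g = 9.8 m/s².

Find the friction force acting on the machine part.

f ≈ 96.2 N (down the incline)

Resolve perpendicular to the incline: N = m g cos θ + P sin θ = 19.9×9.8×cos 42° + 305×sin 42° = 349 N.
Parallel to the incline: P cos θ − m g sin θ = 226.7 − 130.5 = 96.17 N; the friction needed to balance this is 96.17 N acting down the slope.
Maximum static friction: μ_s N = 0.42 × 349 = 146.6 N.
|f_req| = 96.17 ≤ 146.6 N → the machine part is in equilibrium; friction equals the required value.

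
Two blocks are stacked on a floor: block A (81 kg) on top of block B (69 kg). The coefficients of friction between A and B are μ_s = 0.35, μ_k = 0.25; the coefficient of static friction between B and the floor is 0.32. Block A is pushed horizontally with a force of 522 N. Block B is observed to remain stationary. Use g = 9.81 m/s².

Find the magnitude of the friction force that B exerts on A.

The normal force B exerts on A is simply A's weight, N₁ = 794.6 N.
Maximum static friction on A from B: μ_s N₁ = 0.35×794.6 = 278.1 N.
Since P = 522 N > 278.1 N, A slides on B; the A–B friction is kinetic: f₁ = μ_k N₁ = 0.25×794.6 = 199 N.
B experiences an equal 199 N forward from A (third law). B is in equilibrium, so the floor supplies f₂ = 199 N of static friction (limit μ_s(m_A+m_B)g = 470.9 N, not exceeded).

f ≈ 199 N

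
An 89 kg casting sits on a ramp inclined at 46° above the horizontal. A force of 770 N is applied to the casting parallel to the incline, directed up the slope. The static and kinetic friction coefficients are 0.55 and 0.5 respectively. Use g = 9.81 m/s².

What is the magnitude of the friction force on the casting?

Perpendicular to the surface, N = m g cos θ = 89·9.81·cos 46° = 606.5 N.
For equilibrium along the incline the friction force must supply f = m g sin θ − P = 628 − 770 = -142 N (positive meaning up-slope).
The static-friction ceiling is μ_s N = 0.55 × 606.5 = 333.6 N.
Since |-142| ≤ 333.6 N, no slip — friction simply equals what equilibrium demands.

f ≈ 142 N (down the incline)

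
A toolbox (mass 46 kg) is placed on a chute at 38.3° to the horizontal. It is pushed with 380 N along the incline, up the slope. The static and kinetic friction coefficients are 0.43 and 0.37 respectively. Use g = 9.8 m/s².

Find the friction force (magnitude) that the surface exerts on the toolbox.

Perpendicular to the surface, N = m g cos θ = 46·9.8·cos 38.3° = 353.8 N.
Parallel to the incline, ΣF = 0 gives f = m g sin θ − P = 279.4 − 380 = -100.6 N (up-slope positive).
Static friction can supply at most μ_s N = 152.1 N.
Since |-100.6| ≤ 152.1 N, the toolbox remains in static equilibrium and friction takes exactly the required value.

f ≈ 101 N (down the incline)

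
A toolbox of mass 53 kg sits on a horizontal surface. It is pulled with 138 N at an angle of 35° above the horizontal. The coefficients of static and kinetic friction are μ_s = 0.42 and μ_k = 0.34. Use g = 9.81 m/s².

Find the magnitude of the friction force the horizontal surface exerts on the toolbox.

Vertical equilibrium gives N = m g − P sin α = 440.8 N.
Horizontally, friction must balance P cos α = 113 N.
μ_s N = 0.42 × 440.8 = 185.1 N.
113 ≤ 185.1 N → static; friction equals the required 113 N.

f ≈ 113 N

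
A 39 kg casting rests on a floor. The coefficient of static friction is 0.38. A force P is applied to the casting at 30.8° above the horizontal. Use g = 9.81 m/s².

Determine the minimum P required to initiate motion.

N = m g − P sin α (the pull lifts the casting).
At impending slip, P cos α = μ_s N = μ_s (m g − P sin α).
Solving: P (cos α + μ_s sin α) = μ_s m g → P = 0.38×383/(cos 30.8° + 0.38 sin 30.8°) = 145/1.054 = 138 N.

P ≈ 138 N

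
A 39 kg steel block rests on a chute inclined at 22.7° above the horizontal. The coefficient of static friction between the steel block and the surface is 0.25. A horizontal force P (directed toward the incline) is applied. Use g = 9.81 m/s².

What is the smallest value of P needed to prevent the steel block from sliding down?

The steel block tends to slide down (tan θ > μ_s), so at the point of impending slip friction acts up-slope at its limit: f = μ_s N.
Perpendicular to the incline: N = m g cos θ + P sin θ.
Along the incline: P cos θ + μ_s N = m g sin θ, i.e. P cos θ + μ_s (m g cos θ + P sin θ) = m g sin θ.
Solving, P (cos θ + μ_s sin θ) = m g (sin θ − μ_s cos θ), so P = 383×0.1553/1.019 = 58.3 N.

P_min ≈ 58.3 N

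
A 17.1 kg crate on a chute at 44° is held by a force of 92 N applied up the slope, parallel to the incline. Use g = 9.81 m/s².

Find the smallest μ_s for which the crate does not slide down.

μ_s,min ≈ 0.203

N = m g cos θ = 120.7 N.
Friction must make up the shortfall along the incline: f = m g sin θ − P = 116.5 − 92 = 24.53 N.
At the threshold f = μ_s N, so μ_s,min = 24.53/120.7 = 0.203.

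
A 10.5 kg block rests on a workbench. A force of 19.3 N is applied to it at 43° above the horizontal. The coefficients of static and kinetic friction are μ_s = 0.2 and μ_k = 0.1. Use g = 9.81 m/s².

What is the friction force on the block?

f ≈ 14.1 N

N = m g − P sin α = 103 − 19.3×sin 43° = 89.84 N.
Horizontally, friction must balance P cos α = 14.12 N.
μ_s N = 0.2 × 89.84 = 17.97 N.
Since 14.12 N does not exceed the limit, the block stays at rest and f = 14.1 N.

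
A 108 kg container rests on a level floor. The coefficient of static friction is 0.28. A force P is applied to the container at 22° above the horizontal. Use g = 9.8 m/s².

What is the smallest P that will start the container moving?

P ≈ 287 N

N = m g − P sin α (the pull lifts the container).
At impending slip, P cos α = μ_s N = μ_s (m g − P sin α).
Solving: P (cos α + μ_s sin α) = μ_s m g → P = 0.28×1060/(cos 22° + 0.28 sin 22°) = 296/1.032 = 287 N.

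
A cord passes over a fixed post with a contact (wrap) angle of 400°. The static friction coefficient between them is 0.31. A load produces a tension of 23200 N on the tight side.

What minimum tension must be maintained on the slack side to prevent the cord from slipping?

T_min ≈ 2660 N

Capstan equation at impending slip: T_tight/T_slack = e^{μβ}.
β = 400° = 6.981 rad; e^{μβ} = e^{0.31×6.981} = 8.708.
T_slack = T_tight / e^{μβ} = 23200 / 8.708 = 2660 N.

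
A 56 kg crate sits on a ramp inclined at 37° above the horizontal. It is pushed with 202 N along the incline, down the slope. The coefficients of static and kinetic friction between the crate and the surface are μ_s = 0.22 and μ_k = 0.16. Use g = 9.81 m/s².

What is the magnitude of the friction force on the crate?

The normal reaction is N = m g cos θ = 438.7 N.
The friction needed for equilibrium is m g sin θ + P = 330.6 + 202 = 532.6 N, measured positive up-slope.
The static-friction ceiling is μ_s N = 0.22 × 438.7 = 96.52 N.
Since |532.6| > 96.52 N, static friction cannot hold it; the crate slides down the incline and kinetic friction applies: f = μ_k N = 0.16 × 438.7 = 70.2 N.

f ≈ 70.2 N (up the incline)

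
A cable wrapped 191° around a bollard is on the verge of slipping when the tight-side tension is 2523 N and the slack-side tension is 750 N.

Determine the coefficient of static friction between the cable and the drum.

T₂/T₁ = e^{μβ} → μ = ln(T₂/T₁)/β.
β = 191° = 3.334 rad.
μ = ln(2523/750)/3.334 = ln(3.364)/3.334 = 0.364.

μ ≈ 0.364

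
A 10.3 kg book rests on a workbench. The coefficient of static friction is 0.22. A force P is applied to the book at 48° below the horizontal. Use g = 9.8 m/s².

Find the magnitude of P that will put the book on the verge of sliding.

N = m g + P sin α (the push presses the book into the workbench).
At impending slip, P cos α = μ_s N = μ_s (m g + P sin α).
Solving: P (cos α − μ_s sin α) = μ_s m g → P = 0.22×101/(cos 48° − 0.22 sin 48°) = 22.2/0.5056 = 43.9 N.

P ≈ 43.9 N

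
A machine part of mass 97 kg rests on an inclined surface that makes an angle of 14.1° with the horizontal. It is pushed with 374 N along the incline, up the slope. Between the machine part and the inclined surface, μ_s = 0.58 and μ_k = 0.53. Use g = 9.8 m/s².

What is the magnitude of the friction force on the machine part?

f ≈ 142 N (down the incline)

Perpendicular to the surface, N = m g cos θ = 97·9.8·cos 14.1° = 922 N.
Parallel to the incline, ΣF = 0 gives f = m g sin θ − P = 231.6 − 374 = -142.4 N (up-slope positive).
Static friction can supply at most μ_s N = 534.7 N.
Since |-142.4| ≤ 534.7 N, no slip — friction simply equals what equilibrium demands.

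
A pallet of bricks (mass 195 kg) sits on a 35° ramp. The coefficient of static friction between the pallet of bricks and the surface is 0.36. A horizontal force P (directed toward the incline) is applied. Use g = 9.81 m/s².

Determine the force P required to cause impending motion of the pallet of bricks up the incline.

P ≈ 2710 N

At impending motion up the slope, friction acts down-slope at its limit: f = μ_s N.
Perpendicular to the incline: N = m g cos θ + P sin θ.
Along the incline: P cos θ = m g sin θ + μ_s N = m g sin θ + μ_s (m g cos θ + P sin θ).
Solving, P (cos θ − μ_s sin θ) = m g (sin θ + μ_s cos θ), so P = 195×9.81×(sin 35° + 0.36 cos 35°)/(cos 35° − 0.36 sin 35°) = 1910×0.8685/0.6127 = 2710 N.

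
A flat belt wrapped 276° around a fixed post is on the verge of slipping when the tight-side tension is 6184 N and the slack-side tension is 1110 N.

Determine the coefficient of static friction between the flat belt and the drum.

μ ≈ 0.357

T₂/T₁ = e^{μβ} → μ = ln(T₂/T₁)/β.
β = 276° = 4.817 rad.
μ = ln(6184/1110)/4.817 = ln(5.571)/4.817 = 0.357.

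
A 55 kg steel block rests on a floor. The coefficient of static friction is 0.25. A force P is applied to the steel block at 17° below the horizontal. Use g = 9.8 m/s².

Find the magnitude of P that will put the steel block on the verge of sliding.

P ≈ 153 N

N = m g + P sin α (the push presses the steel block into the floor).
At impending slip, P cos α = μ_s N = μ_s (m g + P sin α).
Solving: P (cos α − μ_s sin α) = μ_s m g → P = 0.25×539/(cos 17° − 0.25 sin 17°) = 135/0.8832 = 153 N.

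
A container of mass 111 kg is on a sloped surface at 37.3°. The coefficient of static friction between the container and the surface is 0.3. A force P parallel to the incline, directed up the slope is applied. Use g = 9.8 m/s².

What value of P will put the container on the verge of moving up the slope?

At impending motion up the slope, friction acts down-slope at its limit: f = μ_s N.
P is parallel to the surface, so N = m g cos θ = 865 N.
Along the incline: P = m g sin θ + μ_s N = 659 + 0.3×865 = 919 N.

P ≈ 919 N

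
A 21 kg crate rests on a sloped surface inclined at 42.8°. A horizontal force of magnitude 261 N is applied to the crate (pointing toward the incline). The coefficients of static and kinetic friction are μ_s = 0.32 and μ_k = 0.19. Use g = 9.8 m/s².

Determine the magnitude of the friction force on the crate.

f ≈ 51.7 N (down the incline)

The horizontal push has a component P sin θ into the surface, so N = m g cos θ + P sin θ = 151 + 177.3 = 328.3 N.
Parallel to the incline: P cos θ − m g sin θ = 191.5 − 139.8 = 51.67 N; the friction needed to balance this is 51.67 N acting down the slope.
Maximum static friction: μ_s N = 0.32 × 328.3 = 105.1 N.
Since 51.67 N is within the 105.1 N limit, the crate stays put and friction is exactly 51.7 N.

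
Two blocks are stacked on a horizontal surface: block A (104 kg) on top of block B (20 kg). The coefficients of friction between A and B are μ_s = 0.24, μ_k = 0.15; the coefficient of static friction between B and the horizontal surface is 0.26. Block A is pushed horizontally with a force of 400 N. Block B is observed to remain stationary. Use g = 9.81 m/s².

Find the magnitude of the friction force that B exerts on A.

f ≈ 153 N

Normal force at the A–B interface: N₁ = m_A g = 1020 N.
So the A–B interface can sustain at most μ_s N₁ = 244.9 N of static friction.
Since P = 400 N > 244.9 N, A slides on B; the A–B friction is kinetic: f₁ = μ_k N₁ = 0.15×1020 = 153 N.
By Newton's third law B feels 153 N forward from A. With B stationary, the floor's static friction on B balances it: f₂ = 153 N (well within μ_s(m_A+m_B)g = 316.3 N).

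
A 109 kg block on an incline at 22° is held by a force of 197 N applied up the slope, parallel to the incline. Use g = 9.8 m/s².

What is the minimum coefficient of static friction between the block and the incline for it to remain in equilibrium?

N = m g cos θ = 990.4 N.
Friction must make up the shortfall along the incline: f = m g sin θ − P = 400.2 − 197 = 203.2 N.
At the threshold f = μ_s N, so μ_s,min = 203.2/990.4 = 0.205.

μ_s,min ≈ 0.205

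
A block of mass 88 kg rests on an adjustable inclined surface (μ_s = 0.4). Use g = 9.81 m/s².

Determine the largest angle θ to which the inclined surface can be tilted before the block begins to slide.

At the slip threshold, m g sin θ = μ_s · m g cos θ, so tan θ = μ_s.
θ_max = arctan(0.4) = 21.8°.

θ_max ≈ 21.8°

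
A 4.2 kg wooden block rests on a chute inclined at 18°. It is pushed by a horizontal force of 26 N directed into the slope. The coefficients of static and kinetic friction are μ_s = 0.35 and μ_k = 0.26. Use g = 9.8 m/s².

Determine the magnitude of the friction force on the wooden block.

f ≈ 12 N (down the incline)

Resolve perpendicular to the incline: N = m g cos θ + P sin θ = 4.2×9.8×cos 18° + 26×sin 18° = 47.18 N.
Parallel to the incline: P cos θ − m g sin θ = 24.73 − 12.72 = 12.01 N; the friction needed to balance this is 12.01 N acting down the slope.
Maximum static friction: μ_s N = 0.35 × 47.18 = 16.51 N.
|f_req| = 12.01 ≤ 16.51 N → the wooden block is in equilibrium; friction equals the required value.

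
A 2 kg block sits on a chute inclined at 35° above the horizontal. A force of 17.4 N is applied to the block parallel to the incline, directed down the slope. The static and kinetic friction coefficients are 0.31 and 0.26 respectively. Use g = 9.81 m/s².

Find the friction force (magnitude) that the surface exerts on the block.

f ≈ 4.18 N (up the incline)

Normal force: N = m g cos θ = 2 × 9.81 × cos 35° = 16.07 N.
For equilibrium along the incline the friction force must supply f = m g sin θ + P = 11.25 + 17.4 = 28.65 N (positive meaning up-slope).
Static friction can supply at most μ_s N = 4.982 N.
|28.65| exceeds 4.982 N, so the block slips down-slope; friction is kinetic, f = μ_k N = 0.26×16.07 = 4.18 N.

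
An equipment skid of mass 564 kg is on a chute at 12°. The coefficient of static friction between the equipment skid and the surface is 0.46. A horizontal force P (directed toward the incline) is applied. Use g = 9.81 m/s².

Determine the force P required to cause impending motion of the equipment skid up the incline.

P ≈ 4120 N

At impending motion up the slope, friction acts down-slope at its limit: f = μ_s N.
Perpendicular to the incline: N = m g cos θ + P sin θ.
Along the incline: P cos θ = m g sin θ + μ_s N = m g sin θ + μ_s (m g cos θ + P sin θ).
Solving, P (cos θ − μ_s sin θ) = m g (sin θ + μ_s cos θ), so P = 564×9.81×(sin 12° + 0.46 cos 12°)/(cos 12° − 0.46 sin 12°) = 5530×0.6579/0.8825 = 4120 N.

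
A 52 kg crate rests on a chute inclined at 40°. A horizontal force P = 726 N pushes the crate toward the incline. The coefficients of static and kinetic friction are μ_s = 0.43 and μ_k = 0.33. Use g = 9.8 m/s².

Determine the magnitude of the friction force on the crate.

Normal direction: N = m g cos θ + P sin θ = 857 N.
Along the incline, the net driving force (taking up-slope positive) is P cos θ − m g sin θ = 556.1 − 327.6 = 228.6 N, so equilibrium requires friction f = -228.6 N (down-slope).
Maximum static friction: μ_s N = 0.43 × 857 = 368.5 N.
Since 228.6 N is within the 368.5 N limit, the crate stays put and friction is exactly 229 N.

f ≈ 229 N (down the incline)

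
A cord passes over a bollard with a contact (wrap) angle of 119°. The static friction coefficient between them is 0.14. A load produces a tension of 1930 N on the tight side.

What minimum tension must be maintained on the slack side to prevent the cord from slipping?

Capstan equation at impending slip: T_tight/T_slack = e^{μβ}.
β = 119° = 2.077 rad; e^{μβ} = e^{0.14×2.077} = 1.337.
T_slack = T_tight / e^{μβ} = 1930 / 1.337 = 1440 N.

T_min ≈ 1440 N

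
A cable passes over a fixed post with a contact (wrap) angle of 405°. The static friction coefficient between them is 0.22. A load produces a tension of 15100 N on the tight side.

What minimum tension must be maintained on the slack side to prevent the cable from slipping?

Capstan equation at impending slip: T_tight/T_slack = e^{μβ}.
β = 405° = 7.069 rad; e^{μβ} = e^{0.22×7.069} = 4.736.
T_slack = T_tight / e^{μβ} = 15100 / 4.736 = 3190 N.

T_min ≈ 3190 N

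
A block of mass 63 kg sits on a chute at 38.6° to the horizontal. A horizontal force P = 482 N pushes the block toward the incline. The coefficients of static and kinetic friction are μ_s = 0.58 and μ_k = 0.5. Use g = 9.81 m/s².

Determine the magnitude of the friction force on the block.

f ≈ 8.88 N (up the incline)

Resolve perpendicular to the incline: N = m g cos θ + P sin θ = 63×9.81×cos 38.6° + 482×sin 38.6° = 783.7 N.
Parallel to the incline: P cos θ − m g sin θ = 376.7 − 385.6 = -8.883 N; the friction needed to balance this is 8.883 N acting up the slope.
Maximum static friction: μ_s N = 0.58 × 783.7 = 454.6 N.
|f_req| = 8.883 ≤ 454.6 N → the block is in equilibrium; friction equals the required value.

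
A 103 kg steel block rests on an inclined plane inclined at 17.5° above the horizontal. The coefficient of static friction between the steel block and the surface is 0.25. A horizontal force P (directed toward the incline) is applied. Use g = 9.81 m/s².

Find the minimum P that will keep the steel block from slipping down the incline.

The steel block tends to slide down (tan θ > μ_s), so at the point of impending slip friction acts up-slope at its limit: f = μ_s N.
Perpendicular to the incline: N = m g cos θ + P sin θ.
Along the incline: P cos θ + μ_s N = m g sin θ, i.e. P cos θ + μ_s (m g cos θ + P sin θ) = m g sin θ.
Solving, P (cos θ + μ_s sin θ) = m g (sin θ − μ_s cos θ), so P = 1010×0.06228/1.029 = 61.2 N.

P_min ≈ 61.2 N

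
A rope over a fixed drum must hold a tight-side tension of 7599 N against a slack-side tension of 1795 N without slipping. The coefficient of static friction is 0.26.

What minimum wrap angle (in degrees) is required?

β_min ≈ 318°

T₂/T₁ = e^{μβ} → β = ln(T₂/T₁)/μ.
β = ln(7599/1795)/0.26 = 1.443/0.26 = 5.55 rad.
In degrees: β = 5.55 × 180/π = 318°.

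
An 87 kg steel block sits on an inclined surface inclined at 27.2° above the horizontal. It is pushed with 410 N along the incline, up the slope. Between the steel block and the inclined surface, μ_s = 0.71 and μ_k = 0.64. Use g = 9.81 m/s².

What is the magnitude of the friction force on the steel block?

f ≈ 19.9 N (down the incline)

The normal reaction is N = m g cos θ = 759.1 N.
For equilibrium along the incline the friction force must supply f = m g sin θ − P = 390.1 − 410 = -19.88 N (positive meaning up-slope).
Maximum static friction available: μ_s N = 0.71 × 759.1 = 539 N.
Since |-19.88| ≤ 539 N, the steel block remains in static equilibrium and friction takes exactly the required value.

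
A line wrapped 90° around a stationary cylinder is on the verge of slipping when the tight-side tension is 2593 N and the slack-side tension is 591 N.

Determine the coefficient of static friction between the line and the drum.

T₂/T₁ = e^{μβ} → μ = ln(T₂/T₁)/β.
β = 90° = 1.571 rad.
μ = ln(2593/591)/1.571 = ln(4.387)/1.571 = 0.941.

μ ≈ 0.941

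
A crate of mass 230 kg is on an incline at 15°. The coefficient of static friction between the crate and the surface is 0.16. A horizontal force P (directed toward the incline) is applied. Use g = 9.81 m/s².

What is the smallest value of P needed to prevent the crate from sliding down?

P_min ≈ 234 N

The crate tends to slide down (tan θ > μ_s), so at the point of impending slip friction acts up-slope at its limit: f = μ_s N.
Perpendicular to the incline: N = m g cos θ + P sin θ.
Along the incline: P cos θ + μ_s N = m g sin θ, i.e. P cos θ + μ_s (m g cos θ + P sin θ) = m g sin θ.
Solving, P (cos θ + μ_s sin θ) = m g (sin θ − μ_s cos θ), so P = 2260×0.1043/1.007 = 234 N.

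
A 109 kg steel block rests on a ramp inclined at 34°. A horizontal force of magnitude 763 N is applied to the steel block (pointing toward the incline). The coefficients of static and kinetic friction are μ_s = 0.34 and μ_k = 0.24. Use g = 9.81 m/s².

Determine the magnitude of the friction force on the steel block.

Normal direction: N = m g cos θ + P sin θ = 1313 N.
Parallel to the incline: P cos θ − m g sin θ = 632.6 − 597.9 = 34.62 N; the friction needed to balance this is 34.62 N acting down the slope.
The limit of static friction is μ_s N = 446.5 N.
|f_req| = 34.62 ≤ 446.5 N → the steel block is in equilibrium; friction equals the required value.

f ≈ 34.6 N (down the incline)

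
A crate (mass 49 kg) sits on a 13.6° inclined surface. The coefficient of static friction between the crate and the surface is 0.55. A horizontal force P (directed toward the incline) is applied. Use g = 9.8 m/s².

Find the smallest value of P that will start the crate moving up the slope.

At impending motion up the slope, friction acts down-slope at its limit: f = μ_s N.
Perpendicular to the incline: N = m g cos θ + P sin θ.
Along the incline: P cos θ = m g sin θ + μ_s N = m g sin θ + μ_s (m g cos θ + P sin θ).
Solving, P (cos θ − μ_s sin θ) = m g (sin θ + μ_s cos θ), so P = 49×9.8×(sin 13.6° + 0.55 cos 13.6°)/(cos 13.6° − 0.55 sin 13.6°) = 480×0.7697/0.8426 = 439 N.

P ≈ 439 N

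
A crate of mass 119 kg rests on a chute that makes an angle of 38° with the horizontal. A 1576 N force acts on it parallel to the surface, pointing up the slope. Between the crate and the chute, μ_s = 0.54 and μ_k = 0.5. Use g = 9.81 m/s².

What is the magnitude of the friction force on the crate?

Perpendicular to the surface, N = m g cos θ = 119·9.81·cos 38° = 919.9 N.
The friction needed for equilibrium is m g sin θ − P = 718.7 − 1576 = -857.3 N, measured positive up-slope.
The static-friction ceiling is μ_s N = 0.54 × 919.9 = 496.8 N.
Since |-857.3| > 496.8 N, static friction cannot hold it; the crate slides up the incline and kinetic friction applies: f = μ_k N = 0.5 × 919.9 = 460 N.

f ≈ 460 N (down the incline)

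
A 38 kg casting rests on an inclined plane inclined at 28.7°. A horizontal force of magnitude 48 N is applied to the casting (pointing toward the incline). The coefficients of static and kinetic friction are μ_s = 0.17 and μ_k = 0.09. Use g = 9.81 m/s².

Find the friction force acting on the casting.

f ≈ 31.5 N (up the incline)

Normal direction: N = m g cos θ + P sin θ = 350 N.
Along the incline, the net driving force (taking up-slope positive) is P cos θ − m g sin θ = 42.1 − 179 = -136.9 N, so equilibrium requires friction f = 136.9 N (up-slope).
The limit of static friction is μ_s N = 59.51 N.
|f_req| = 136.9 > 59.51 N → the casting slides down the incline; f = μ_k N = 0.09 × 350 = 31.5 N.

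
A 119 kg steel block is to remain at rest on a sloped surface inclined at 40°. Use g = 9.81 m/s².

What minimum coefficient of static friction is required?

μ_s,min ≈ 0.839

At the slip threshold m g sin θ = μ_s m g cos θ, so μ_s,min = tan θ.
μ_s,min = tan 40° = 0.839.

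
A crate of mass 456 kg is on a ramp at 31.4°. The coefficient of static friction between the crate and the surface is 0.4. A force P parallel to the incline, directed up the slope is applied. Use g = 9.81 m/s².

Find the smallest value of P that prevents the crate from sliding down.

P_min ≈ 803 N

The crate tends to slide down (tan θ > μ_s), so at the point of impending slip friction acts up-slope at its limit: f = μ_s N.
P is parallel to the surface, so N = m g cos θ = 3820 N.
Along the incline: P + μ_s N = m g sin θ, so P = 2330 − 0.4×3820 = 803 N.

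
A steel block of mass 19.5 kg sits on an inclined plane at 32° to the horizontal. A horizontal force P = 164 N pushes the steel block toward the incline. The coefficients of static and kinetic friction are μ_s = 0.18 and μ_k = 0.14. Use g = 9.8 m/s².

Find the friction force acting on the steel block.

Normal direction: N = m g cos θ + P sin θ = 249 N.
Along the incline, the net driving force (taking up-slope positive) is P cos θ − m g sin θ = 139.1 − 101.3 = 37.81 N, so equilibrium requires friction f = -37.81 N (down-slope).
The limit of static friction is μ_s N = 44.81 N.
Since 37.81 N is within the 44.81 N limit, the steel block stays put and friction is exactly 37.8 N.

f ≈ 37.8 N (down the incline)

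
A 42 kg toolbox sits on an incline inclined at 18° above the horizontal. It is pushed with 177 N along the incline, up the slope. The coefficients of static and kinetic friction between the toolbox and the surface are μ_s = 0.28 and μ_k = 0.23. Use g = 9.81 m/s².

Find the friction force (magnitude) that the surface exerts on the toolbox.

f ≈ 49.7 N (down the incline)

Normal force: N = m g cos θ = 42 × 9.81 × cos 18° = 391.9 N.
For equilibrium along the incline the friction force must supply f = m g sin θ − P = 127.3 − 177 = -49.68 N (positive meaning up-slope).
The static-friction ceiling is μ_s N = 0.28 × 391.9 = 109.7 N.
Since |-49.68| ≤ 109.7 N, no slip — friction simply equals what equilibrium demands.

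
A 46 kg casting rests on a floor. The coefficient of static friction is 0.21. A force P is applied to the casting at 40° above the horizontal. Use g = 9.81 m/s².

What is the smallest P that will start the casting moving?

P ≈ 105 N

N = m g − P sin α (the pull lifts the casting).
At impending slip, P cos α = μ_s N = μ_s (m g − P sin α).
Solving: P (cos α + μ_s sin α) = μ_s m g → P = 0.21×451/(cos 40° + 0.21 sin 40°) = 94.8/0.901 = 105 N.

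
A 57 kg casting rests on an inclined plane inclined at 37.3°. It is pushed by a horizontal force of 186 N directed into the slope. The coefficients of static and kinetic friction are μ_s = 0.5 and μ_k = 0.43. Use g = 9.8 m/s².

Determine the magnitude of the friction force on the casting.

f ≈ 191 N (up the incline)

The horizontal push has a component P sin θ into the surface, so N = m g cos θ + P sin θ = 444.4 + 112.7 = 557.1 N.
Parallel to the incline: P cos θ − m g sin θ = 148 − 338.5 = -190.5 N; the friction needed to balance this is 190.5 N acting up the slope.
Maximum static friction: μ_s N = 0.5 × 557.1 = 278.5 N.
|f_req| = 190.5 ≤ 278.5 N → the casting is in equilibrium; friction equals the required value.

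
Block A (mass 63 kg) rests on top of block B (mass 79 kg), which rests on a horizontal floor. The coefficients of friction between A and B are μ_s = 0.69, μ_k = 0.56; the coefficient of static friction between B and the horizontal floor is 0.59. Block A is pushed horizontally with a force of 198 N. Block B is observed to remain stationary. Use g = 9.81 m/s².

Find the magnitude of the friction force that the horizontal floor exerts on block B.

The normal force B exerts on A is simply A's weight, N₁ = 618 N.
So the A–B interface can sustain at most μ_s N₁ = 426.4 N of static friction.
Since P = 198 N ≤ 426.4 N, A does not slip on B; friction on A equals P = 198 N.
By Newton's third law B feels 198 N forward from A. With B stationary, the floor's static friction on B balances it: f₂ = 198 N (well within μ_s(m_A+m_B)g = 821.9 N).

f ≈ 198 N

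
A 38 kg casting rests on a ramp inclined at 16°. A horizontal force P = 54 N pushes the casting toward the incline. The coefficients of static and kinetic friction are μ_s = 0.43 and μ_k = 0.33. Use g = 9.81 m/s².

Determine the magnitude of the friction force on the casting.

f ≈ 50.8 N (up the incline)

The horizontal push has a component P sin θ into the surface, so N = m g cos θ + P sin θ = 358.3 + 14.88 = 373.2 N.
Parallel to the incline: P cos θ − m g sin θ = 51.91 − 102.8 = -50.84 N; the friction needed to balance this is 50.84 N acting up the slope.
The limit of static friction is μ_s N = 160.5 N.
Since 50.84 N is within the 160.5 N limit, the casting stays put and friction is exactly 50.8 N.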